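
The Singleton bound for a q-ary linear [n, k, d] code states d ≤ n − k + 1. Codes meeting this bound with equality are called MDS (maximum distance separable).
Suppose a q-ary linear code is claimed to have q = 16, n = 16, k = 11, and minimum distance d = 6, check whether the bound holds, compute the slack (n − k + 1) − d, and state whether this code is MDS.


Singleton RHS = n − k + 1 = 6, slack = 0, bound satisfied, MDS.

Singleton bound: d ≤ n − k + 1.
Here n = 16, k = 11, so n − k + 1 = 6.
Given d = 6, check d ≤ 6: YES.
Slack = (n − k + 1) − d = 0.
The code is MDS (slack = 0).
Description: the claimed parameters are [16, 11, 6]_16; such a code would be MDS (meets Singleton bound).


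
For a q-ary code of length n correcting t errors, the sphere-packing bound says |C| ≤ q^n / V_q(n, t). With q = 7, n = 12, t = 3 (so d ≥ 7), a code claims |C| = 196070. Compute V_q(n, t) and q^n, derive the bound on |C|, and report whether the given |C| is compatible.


V_q(n, t) = 49969, q^n = 13841287201, Hamming bound = 276997, |C| = 196070 ≤ bound (satisfied).

Step 1: Compute V_q(n, t) = Σ_{j=0}^3 C(n, j) (q−1)^j.
  j = 0: C(12,0)·(6)^0 = 1·1 = 1.
  j = 1: C(12,1)·(6)^1 = 12·6 = 72.
  j = 2: C(12,2)·(6)^2 = 66·36 = 2376.
  j = 3: C(12,3)·(6)^3 = 220·216 = 47520.
  V_q(n, t) = 1 + 72 + 2376 + 47520 = 49969.
Step 2: q^n = 7^12 = 13841287201.
Step 3: Hamming bound ⌊q^n / V_q(n,t)⌋ = ⌊13841287201/49969⌋ = 276997.
Step 4: Compare |C| = 196070 to 276997: satisfied.
The claimed |C| lies below the Hamming bound.


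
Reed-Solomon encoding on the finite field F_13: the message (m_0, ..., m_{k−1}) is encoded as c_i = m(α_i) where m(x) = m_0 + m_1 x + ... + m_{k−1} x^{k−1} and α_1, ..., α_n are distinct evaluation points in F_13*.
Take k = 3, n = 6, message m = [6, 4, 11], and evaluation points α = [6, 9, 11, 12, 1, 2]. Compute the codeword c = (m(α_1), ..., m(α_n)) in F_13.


c = [10, 10, 3, 0, 8, 6]

Message polynomial: m(x) = 6 + 4·x + 11·x^2 (mod 13).
For each evaluation point α_i, compute m(α_i) mod 13:
  α_1 = 6: Horner steps 11 → 5 → 10, so m(6) = 10.
  α_2 = 9: Horner steps 11 → 12 → 10, so m(9) = 10.
  α_3 = 11: Horner steps 11 → 8 → 3, so m(11) = 3.
  α_4 = 12: Horner steps 11 → 6 → 0, so m(12) = 0.
  α_5 = 1: Horner steps 11 → 2 → 8, so m(1) = 8.
  α_6 = 2: Horner steps 11 → 0 → 6, so m(2) = 6.
Codeword c = [10, 10, 3, 0, 8, 6] ∈ F_13^6.


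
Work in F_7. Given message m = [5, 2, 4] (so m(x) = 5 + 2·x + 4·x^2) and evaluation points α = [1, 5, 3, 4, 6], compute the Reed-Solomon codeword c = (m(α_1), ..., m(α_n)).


c = [4, 3, 5, 0, 0]

Message polynomial: m(x) = 5 + 2·x + 4·x^2 (mod 7).
For each evaluation point α_i, compute m(α_i) mod 7:
  α_1 = 1: Horner steps 4 → 6 → 4, so m(1) = 4.
  α_2 = 5: Horner steps 4 → 1 → 3, so m(5) = 3.
  α_3 = 3: Horner steps 4 → 0 → 5, so m(3) = 5.
  α_4 = 4: Horner steps 4 → 4 → 0, so m(4) = 0.
  α_5 = 6: Horner steps 4 → 5 → 0, so m(6) = 0.
Codeword c = [4, 3, 5, 0, 0] ∈ F_7^5.


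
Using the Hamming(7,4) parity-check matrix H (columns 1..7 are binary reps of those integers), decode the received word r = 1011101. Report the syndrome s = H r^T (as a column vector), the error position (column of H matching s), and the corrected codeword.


s = (1, 0, 0)^T, error position = 4, corrected codeword c = 1010101

Compute s = H r^T mod 2 one row at a time:
  s_1 = 1 + 1 + 0 + 1 = 3 ≡ 1 (mod 2).
  s_2 = 0 + 1 + 0 + 1 = 2 ≡ 0 (mod 2).
  s_3 = 1 + 1 + 1 + 1 = 4 ≡ 0 (mod 2).
s = (1, 0, 0)^T — this equals column 4 of H (binary 100), so error is at position 4.
Correct: flip bit 4 of r = 1011101 to get c = 1010101.


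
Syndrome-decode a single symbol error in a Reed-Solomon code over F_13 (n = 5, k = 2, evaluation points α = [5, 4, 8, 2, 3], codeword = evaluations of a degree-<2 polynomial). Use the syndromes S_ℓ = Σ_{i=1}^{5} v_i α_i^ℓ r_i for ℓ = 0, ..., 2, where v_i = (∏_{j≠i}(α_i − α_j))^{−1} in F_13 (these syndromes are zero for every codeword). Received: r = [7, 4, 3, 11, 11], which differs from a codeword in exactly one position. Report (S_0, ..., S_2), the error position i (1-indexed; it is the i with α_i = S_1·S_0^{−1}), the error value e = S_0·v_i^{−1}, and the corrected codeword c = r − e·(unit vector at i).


S = (12, 10, 4), error at position 5, error magnitude e = 10, c = [7, 4, 3, 11, 1].

Step 1: column multipliers v_i = (∏_{j≠i}(α_i − α_j))^{−1} mod 13.
  i = 1 (α = 5): (5−4)(5−8)(5−2)(5−3) = 1·(−3)·3·2 = −18 ≡ 8, so v_1 = 8^{−1} = 5 (mod 13).
  i = 2 (α = 4): (4−5)(4−8)(4−2)(4−3) = (−1)·(−4)·2·1 = 8 ≡ 8, so v_2 = 8^{−1} = 5 (mod 13).
  i = 3 (α = 8): (8−5)(8−4)(8−2)(8−3) = 3·4·6·5 = 360 ≡ 9, so v_3 = 9^{−1} = 3 (mod 13).
  i = 4 (α = 2): (2−5)(2−4)(2−8)(2−3) = (−3)·(−2)·(−6)·(−1) = 36 ≡ 10, so v_4 = 10^{−1} = 4 (mod 13).
  i = 5 (α = 3): (3−5)(3−4)(3−8)(3−2) = (−2)·(−1)·(−5)·1 = −10 ≡ 3, so v_5 = 3^{−1} = 9 (mod 13).
  v = [5, 5, 3, 4, 9].
Step 2: syndromes of r = [7, 4, 3, 11, 11] (all sums mod 13).
  S_0 = Σ v_i r_i = 5·7 + 5·4 + 3·3 + 4·11 + 9·11 = 207 ≡ 12.
  S_1 = Σ v_i α_i r_i = 5·5·7 + 5·4·4 + 3·8·3 + 4·2·11 + 9·3·11 = 712 ≡ 10.
  α_i^2 mod 13 = [12, 3, 12, 4, 9].
  S_2 = Σ v_i α_i^2 r_i = 5·12·7 + 5·3·4 + 3·12·3 + 4·4·11 + 9·9·11 = 1655 ≡ 4.
  S = (12, 10, 4) ≠ 0, so r is not a codeword (an error is present).
Step 3: locate the error. For a single error e at position i, S_ℓ = v_i·e·α_i^ℓ, so α_err = S_1/S_0.
  S_0^{−1} = 12^{−1} = 12 (mod 13), so α_err = 10·12 = 120 ≡ 3 = α_5. Error position i = 5.
  Consistency check: S_2/S_1 = 4·4 = 16 ≡ 3 = α_err ✓ (single-error assumption holds).
Step 4: error magnitude e = S_0/v_5 = S_0·∏_{j≠5}(α_5 − α_j) = 12·3 = 36 ≡ 10 (mod 13).
Step 5: correct position 5: c_5 = r_5 − e = 11 − 10 ≡ 1 (mod 13). Hence c = [7, 4, 3, 11, 1].
  Check: interpolating c through the α_i gives m(x) = 5 + 3·x (degree < 2) with m(α_i) = c_i for every i, so c is indeed a codeword.


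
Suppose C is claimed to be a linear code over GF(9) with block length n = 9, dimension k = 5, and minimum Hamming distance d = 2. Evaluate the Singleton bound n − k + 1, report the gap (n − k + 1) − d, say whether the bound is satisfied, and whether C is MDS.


Singleton RHS = n − k + 1 = 5, slack = 3, bound satisfied, not MDS.

Singleton bound: d ≤ n − k + 1.
Here n = 9, k = 5, so n − k + 1 = 5.
Given d = 2, check d ≤ 5: YES.
Slack = (n − k + 1) − d = 3.
The code is NOT MDS (slack = 3 > 0).
Description: the claimed parameters are [9, 5, 2]_9; such a code would be non-MDS.


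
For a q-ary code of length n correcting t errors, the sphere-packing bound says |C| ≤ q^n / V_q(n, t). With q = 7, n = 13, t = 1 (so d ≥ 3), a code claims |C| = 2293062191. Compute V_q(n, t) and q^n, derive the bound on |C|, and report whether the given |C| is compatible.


V_q(n, t) = 79, q^n = 96889010407, Hamming bound = 1226443169, |C| = 2293062191 > bound (violated).

Step 1: Compute V_q(n, t) = Σ_{j=0}^1 C(n, j) (q−1)^j.
  j = 0: C(13,0)·(6)^0 = 1·1 = 1.
  j = 1: C(13,1)·(6)^1 = 13·6 = 78.
  V_q(n, t) = 1 + 78 = 79.
Step 2: q^n = 7^13 = 96889010407.
Step 3: Hamming bound ⌊q^n / V_q(n,t)⌋ = ⌊96889010407/79⌋ = 1226443169.
Step 4: Compare |C| = 2293062191 to 1226443169: violated.
The claimed |C| lies above the Hamming bound, so no 7-ary code of length 13 with d ≥ 3 can have 2293062191 codewords.


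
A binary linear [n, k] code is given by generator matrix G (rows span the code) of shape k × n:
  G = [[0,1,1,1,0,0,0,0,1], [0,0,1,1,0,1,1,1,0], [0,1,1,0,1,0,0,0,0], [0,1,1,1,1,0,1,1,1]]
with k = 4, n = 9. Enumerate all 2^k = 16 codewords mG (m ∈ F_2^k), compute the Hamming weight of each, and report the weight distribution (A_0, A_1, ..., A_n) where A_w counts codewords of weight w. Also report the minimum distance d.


Weight distribution: A_0 = 1, A_3 = 5, A_4 = 5, A_5 = 2, A_6 = 2, A_7 = 1. Minimum distance d = 3.

Enumerate all 2^4 = 16 messages m ∈ F_2^4.
For each, compute codeword c = mG in F_2^9, then tally its weight.
  m = 0000 → c = 000000000, weight = 0.
  m = 1000 → c = 011100001, weight = 4.
  m = 0100 → c = 001101110, weight = 5.
  m = 1100 → c = 010001111, weight = 5.
  m = 0010 → c = 011010000, weight = 3.
  m = 1010 → c = 000110001, weight = 3.
  m = 0110 → c = 010111110, weight = 6.
  m = 1110 → c = 001011111, weight = 6.
  m = 0001 → c = 011110111, weight = 7.
  m = 1001 → c = 000010110, weight = 3.
  m = 0101 → c = 010011001, weight = 4.
  m = 1101 → c = 001111000, weight = 4.
  m = 0011 → c = 000100111, weight = 4.
  m = 1011 → c = 011000110, weight = 4.
  m = 0111 → c = 001001001, weight = 3.
  m = 1111 → c = 010101000, weight = 3.
Tally weights:
  weight 0: 1 codewords.
  weight 3: 5 codewords.
  weight 4: 5 codewords.
  weight 5: 2 codewords.
  weight 6: 2 codewords.
  weight 7: 1 codewords.
Minimum distance d = smallest w > 0 with A_w > 0 = 3.
Sanity: Σ A_w = 16 = 2^4 = 16 ✓.


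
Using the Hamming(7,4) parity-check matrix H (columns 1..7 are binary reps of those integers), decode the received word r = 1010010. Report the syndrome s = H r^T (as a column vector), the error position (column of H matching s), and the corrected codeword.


s = (1, 0, 0)^T, error position = 4, corrected codeword c = 1011010

Compute s = H r^T mod 2 one row at a time:
  s_1 = 0 + 0 + 1 + 0 = 1 ≡ 1 (mod 2).
  s_2 = 0 + 1 + 1 + 0 = 2 ≡ 0 (mod 2).
  s_3 = 1 + 1 + 0 + 0 = 2 ≡ 0 (mod 2).
s = (1, 0, 0)^T — this equals column 4 of H (binary 100), so error is at position 4.
Correct: flip bit 4 of r = 1010010 to get c = 1011010.


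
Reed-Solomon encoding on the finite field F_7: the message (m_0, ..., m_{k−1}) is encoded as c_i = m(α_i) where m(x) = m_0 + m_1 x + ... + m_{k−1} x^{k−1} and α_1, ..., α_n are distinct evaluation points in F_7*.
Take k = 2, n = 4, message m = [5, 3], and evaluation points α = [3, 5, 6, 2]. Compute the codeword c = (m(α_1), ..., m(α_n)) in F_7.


c = [0, 6, 2, 4]

Message polynomial: m(x) = 5 + 3·x (mod 7).
For each evaluation point α_i, compute m(α_i) mod 7:
  α_1 = 3: Horner steps 3 → 0, so m(3) = 0.
  α_2 = 5: Horner steps 3 → 6, so m(5) = 6.
  α_3 = 6: Horner steps 3 → 2, so m(6) = 2.
  α_4 = 2: Horner steps 3 → 4, so m(2) = 4.
Codeword c = [0, 6, 2, 4] ∈ F_7^4.


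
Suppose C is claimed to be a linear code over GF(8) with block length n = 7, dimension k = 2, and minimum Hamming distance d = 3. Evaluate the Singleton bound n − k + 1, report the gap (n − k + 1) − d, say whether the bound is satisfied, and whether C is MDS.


Singleton RHS = n − k + 1 = 6, slack = 3, bound satisfied, not MDS.

Singleton bound: d ≤ n − k + 1.
Here n = 7, k = 2, so n − k + 1 = 6.
Given d = 3, check d ≤ 6: YES.
Slack = (n − k + 1) − d = 3.
The code is NOT MDS (slack = 3 > 0).
Description: the claimed parameters are [7, 2, 3]_8; such a code would be non-MDS.


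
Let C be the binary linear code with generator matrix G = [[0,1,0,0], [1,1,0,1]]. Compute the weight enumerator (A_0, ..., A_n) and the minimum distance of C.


Weight distribution: A_0 = 1, A_1 = 1, A_2 = 1, A_3 = 1. Minimum distance d = 1.

Enumerate all 2^2 = 4 messages m ∈ F_2^2.
For each, compute codeword c = mG in F_2^4, then tally its weight.
  m = 00 → c = 0000, weight = 0.
  m = 10 → c = 0100, weight = 1.
  m = 01 → c = 1101, weight = 3.
  m = 11 → c = 1001, weight = 2.
Tally weights:
  weight 0: 1 codewords.
  weight 1: 1 codewords.
  weight 2: 1 codewords.
  weight 3: 1 codewords.
Minimum distance d = smallest w > 0 with A_w > 0 = 1.
Sanity: Σ A_w = 4 = 2^2 = 4 ✓.


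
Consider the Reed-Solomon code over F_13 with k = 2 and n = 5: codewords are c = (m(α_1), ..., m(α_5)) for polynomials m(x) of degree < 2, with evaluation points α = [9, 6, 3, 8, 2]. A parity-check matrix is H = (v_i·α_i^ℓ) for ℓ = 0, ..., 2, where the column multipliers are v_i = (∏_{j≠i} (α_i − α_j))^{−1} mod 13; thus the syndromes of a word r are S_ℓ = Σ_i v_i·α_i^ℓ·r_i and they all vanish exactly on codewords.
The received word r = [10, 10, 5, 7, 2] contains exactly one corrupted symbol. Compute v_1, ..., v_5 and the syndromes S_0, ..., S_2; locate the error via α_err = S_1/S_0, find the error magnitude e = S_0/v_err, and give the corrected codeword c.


S = (5, 4, 11), error at position 2, error magnitude e = 9, c = [10, 1, 5, 7, 2].

Step 1: column multipliers v_i = (∏_{j≠i}(α_i − α_j))^{−1} mod 13.
  i = 1 (α = 9): (9−6)(9−3)(9−8)(9−2) = 3·6·1·7 = 126 ≡ 9, so v_1 = 9^{−1} = 3 (mod 13).
  i = 2 (α = 6): (6−9)(6−3)(6−8)(6−2) = (−3)·3·(−2)·4 = 72 ≡ 7, so v_2 = 7^{−1} = 2 (mod 13).
  i = 3 (α = 3): (3−9)(3−6)(3−8)(3−2) = (−6)·(−3)·(−5)·1 = −90 ≡ 1, so v_3 = 1^{−1} = 1 (mod 13).
  i = 4 (α = 8): (8−9)(8−6)(8−3)(8−2) = (−1)·2·5·6 = −60 ≡ 5, so v_4 = 5^{−1} = 8 (mod 13).
  i = 5 (α = 2): (2−9)(2−6)(2−3)(2−8) = (−7)·(−4)·(−1)·(−6) = 168 ≡ 12, so v_5 = 12^{−1} = 12 (mod 13).
  v = [3, 2, 1, 8, 12].
Step 2: syndromes of r = [10, 10, 5, 7, 2] (all sums mod 13).
  S_0 = Σ v_i r_i = 3·10 + 2·10 + 1·5 + 8·7 + 12·2 = 135 ≡ 5.
  S_1 = Σ v_i α_i r_i = 3·9·10 + 2·6·10 + 1·3·5 + 8·8·7 + 12·2·2 = 901 ≡ 4.
  α_i^2 mod 13 = [3, 10, 9, 12, 4].
  S_2 = Σ v_i α_i^2 r_i = 3·3·10 + 2·10·10 + 1·9·5 + 8·12·7 + 12·4·2 = 1103 ≡ 11.
  S = (5, 4, 11) ≠ 0, so r is not a codeword (an error is present).
Step 3: locate the error. For a single error e at position i, S_ℓ = v_i·e·α_i^ℓ, so α_err = S_1/S_0.
  S_0^{−1} = 5^{−1} = 8 (mod 13), so α_err = 4·8 = 32 ≡ 6 = α_2. Error position i = 2.
  Consistency check: S_2/S_1 = 11·10 = 110 ≡ 6 = α_err ✓ (single-error assumption holds).
Step 4: error magnitude e = S_0/v_2 = S_0·∏_{j≠2}(α_2 − α_j) = 5·7 = 35 ≡ 9 (mod 13).
Step 5: correct position 2: c_2 = r_2 − e = 10 − 9 ≡ 1 (mod 13). Hence c = [10, 1, 5, 7, 2].
  Check: interpolating c through the α_i gives m(x) = 9 + 3·x (degree < 2) with m(α_i) = c_i for every i, so c is indeed a codeword.


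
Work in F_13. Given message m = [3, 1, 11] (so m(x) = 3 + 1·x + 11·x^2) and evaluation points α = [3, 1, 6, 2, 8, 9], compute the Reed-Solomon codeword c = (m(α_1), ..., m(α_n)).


c = [1, 2, 2, 10, 0, 6]

Message polynomial: m(x) = 3 + 1·x + 11·x^2 (mod 13).
For each evaluation point α_i, compute m(α_i) mod 13:
  α_1 = 3: Horner steps 11 → 8 → 1, so m(3) = 1.
  α_2 = 1: Horner steps 11 → 12 → 2, so m(1) = 2.
  α_3 = 6: Horner steps 11 → 2 → 2, so m(6) = 2.
  α_4 = 2: Horner steps 11 → 10 → 10, so m(2) = 10.
  α_5 = 8: Horner steps 11 → 11 → 0, so m(8) = 0.
  α_6 = 9: Horner steps 11 → 9 → 6, so m(9) = 6.
Codeword c = [1, 2, 2, 10, 0, 6] ∈ F_13^6.


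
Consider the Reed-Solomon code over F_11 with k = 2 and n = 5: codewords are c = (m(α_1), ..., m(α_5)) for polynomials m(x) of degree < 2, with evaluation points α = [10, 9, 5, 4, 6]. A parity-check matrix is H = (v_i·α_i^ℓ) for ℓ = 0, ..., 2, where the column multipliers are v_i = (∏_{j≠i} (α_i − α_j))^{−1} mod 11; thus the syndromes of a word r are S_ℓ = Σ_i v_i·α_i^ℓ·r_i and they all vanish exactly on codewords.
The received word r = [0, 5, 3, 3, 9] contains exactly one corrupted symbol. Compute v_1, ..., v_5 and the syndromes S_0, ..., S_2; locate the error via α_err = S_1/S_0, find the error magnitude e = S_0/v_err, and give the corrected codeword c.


S = (10, 7, 6), error at position 4, error magnitude e = 6, c = [0, 5, 3, 8, 9].

Step 1: column multipliers v_i = (∏_{j≠i}(α_i − α_j))^{−1} mod 11.
  i = 1 (α = 10): (10−9)(10−5)(10−4)(10−6) = 1·5·6·4 = 120 ≡ 10, so v_1 = 10^{−1} = 10 (mod 11).
  i = 2 (α = 9): (9−10)(9−5)(9−4)(9−6) = (−1)·4·5·3 = −60 ≡ 6, so v_2 = 6^{−1} = 2 (mod 11).
  i = 3 (α = 5): (5−10)(5−9)(5−4)(5−6) = (−5)·(−4)·1·(−1) = −20 ≡ 2, so v_3 = 2^{−1} = 6 (mod 11).
  i = 4 (α = 4): (4−10)(4−9)(4−5)(4−6) = (−6)·(−5)·(−1)·(−2) = 60 ≡ 5, so v_4 = 5^{−1} = 9 (mod 11).
  i = 5 (α = 6): (6−10)(6−9)(6−5)(6−4) = (−4)·(−3)·1·2 = 24 ≡ 2, so v_5 = 2^{−1} = 6 (mod 11).
  v = [10, 2, 6, 9, 6].
Step 2: syndromes of r = [0, 5, 3, 3, 9] (all sums mod 11).
  S_0 = Σ v_i r_i = 10·0 + 2·5 + 6·3 + 9·3 + 6·9 = 109 ≡ 10.
  S_1 = Σ v_i α_i r_i = 10·10·0 + 2·9·5 + 6·5·3 + 9·4·3 + 6·6·9 = 612 ≡ 7.
  α_i^2 mod 11 = [1, 4, 3, 5, 3].
  S_2 = Σ v_i α_i^2 r_i = 10·1·0 + 2·4·5 + 6·3·3 + 9·5·3 + 6·3·9 = 391 ≡ 6.
  S = (10, 7, 6) ≠ 0, so r is not a codeword (an error is present).
Step 3: locate the error. For a single error e at position i, S_ℓ = v_i·e·α_i^ℓ, so α_err = S_1/S_0.
  S_0^{−1} = 10^{−1} = 10 (mod 11), so α_err = 7·10 = 70 ≡ 4 = α_4. Error position i = 4.
  Consistency check: S_2/S_1 = 6·8 = 48 ≡ 4 = α_err ✓ (single-error assumption holds).
Step 4: error magnitude e = S_0/v_4 = S_0·∏_{j≠4}(α_4 − α_j) = 10·5 = 50 ≡ 6 (mod 11).
Step 5: correct position 4: c_4 = r_4 − e = 3 − 6 ≡ 8 (mod 11). Hence c = [0, 5, 3, 8, 9].
  Check: interpolating c through the α_i gives m(x) = 6 + 6·x (degree < 2) with m(α_i) = c_i for every i, so c is indeed a codeword.


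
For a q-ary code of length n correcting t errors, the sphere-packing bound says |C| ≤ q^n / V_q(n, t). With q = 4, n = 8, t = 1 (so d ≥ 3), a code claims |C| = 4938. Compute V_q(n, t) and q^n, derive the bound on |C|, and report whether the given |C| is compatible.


V_q(n, t) = 25, q^n = 65536, Hamming bound = 2621, |C| = 4938 > bound (violated).

Step 1: Compute V_q(n, t) = Σ_{j=0}^1 C(n, j) (q−1)^j.
  j = 0: C(8,0)·(3)^0 = 1·1 = 1.
  j = 1: C(8,1)·(3)^1 = 8·3 = 24.
  V_q(n, t) = 1 + 24 = 25.
Step 2: q^n = 4^8 = 65536.
Step 3: Hamming bound ⌊q^n / V_q(n,t)⌋ = ⌊65536/25⌋ = 2621.
Step 4: Compare |C| = 4938 to 2621: violated.
The claimed |C| lies above the Hamming bound, so no 4-ary code of length 8 with d ≥ 3 can have 4938 codewords.


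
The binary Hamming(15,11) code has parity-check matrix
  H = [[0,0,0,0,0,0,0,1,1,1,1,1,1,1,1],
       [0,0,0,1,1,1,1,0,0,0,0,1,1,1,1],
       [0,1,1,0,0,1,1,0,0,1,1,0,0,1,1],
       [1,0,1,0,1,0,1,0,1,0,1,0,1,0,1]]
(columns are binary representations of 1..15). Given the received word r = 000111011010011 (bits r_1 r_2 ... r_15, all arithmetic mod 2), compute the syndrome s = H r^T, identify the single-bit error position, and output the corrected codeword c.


s = (1, 1, 0, 0)^T, error position = 12, corrected codeword c = 000111011011011

Compute s = H r^T mod 2 one row at a time:
  s_1 = 1 + 1 + 0 + 1 + 0 + 0 + 1 + 1 = 5 ≡ 1 (mod 2).
  s_2 = 1 + 1 + 1 + 0 + 0 + 0 + 1 + 1 = 5 ≡ 1 (mod 2).
  s_3 = 0 + 0 + 1 + 0 + 0 + 1 + 1 + 1 = 4 ≡ 0 (mod 2).
  s_4 = 0 + 0 + 1 + 0 + 1 + 1 + 0 + 1 = 4 ≡ 0 (mod 2).
s = (1, 1, 0, 0)^T — this equals column 12 of H (binary 1100), so error is at position 12.
Correct: flip bit 12 of r = 000111011010011 to get c = 000111011011011.


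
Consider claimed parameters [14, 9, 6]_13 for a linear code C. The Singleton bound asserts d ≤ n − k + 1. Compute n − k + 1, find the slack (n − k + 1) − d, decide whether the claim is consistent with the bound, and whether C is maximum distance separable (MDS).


Singleton RHS = n − k + 1 = 6, slack = 0, bound satisfied, MDS.

Singleton bound: d ≤ n − k + 1.
Here n = 14, k = 9, so n − k + 1 = 6.
Given d = 6, check d ≤ 6: YES.
Slack = (n − k + 1) − d = 0.
The code is MDS (slack = 0).
Description: the claimed parameters are [14, 9, 6]_13; such a code would be MDS (meets Singleton bound).


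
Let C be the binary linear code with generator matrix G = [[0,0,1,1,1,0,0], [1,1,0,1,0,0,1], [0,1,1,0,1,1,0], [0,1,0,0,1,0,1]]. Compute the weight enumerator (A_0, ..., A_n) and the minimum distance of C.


Weight distribution: A_0 = 1, A_2 = 1, A_3 = 6, A_4 = 5, A_5 = 2, A_6 = 1. Minimum distance d = 2.

Enumerate all 2^4 = 16 messages m ∈ F_2^4.
For each, compute codeword c = mG in F_2^7, then tally its weight.
  m = 0000 → c = 0000000, weight = 0.
  m = 1000 → c = 0011100, weight = 3.
  m = 0100 → c = 1101001, weight = 4.
  m = 1100 → c = 1110101, weight = 5.
  m = 0010 → c = 0110110, weight = 4.
  m = 1010 → c = 0101010, weight = 3.
  m = 0110 → c = 1011111, weight = 6.
  m = 1110 → c = 1000011, weight = 3.
  m = 0001 → c = 0100101, weight = 3.
  m = 1001 → c = 0111001, weight = 4.
  m = 0101 → c = 1001100, weight = 3.
  m = 1101 → c = 1010000, weight = 2.
  m = 0011 → c = 0010011, weight = 3.
  m = 1011 → c = 0001111, weight = 4.
  m = 0111 → c = 1111010, weight = 5.
  m = 1111 → c = 1100110, weight = 4.
Tally weights:
  weight 0: 1 codewords.
  weight 2: 1 codewords.
  weight 3: 6 codewords.
  weight 4: 5 codewords.
  weight 5: 2 codewords.
  weight 6: 1 codewords.
Minimum distance d = smallest w > 0 with A_w > 0 = 2.
Sanity: Σ A_w = 16 = 2^4 = 16 ✓.


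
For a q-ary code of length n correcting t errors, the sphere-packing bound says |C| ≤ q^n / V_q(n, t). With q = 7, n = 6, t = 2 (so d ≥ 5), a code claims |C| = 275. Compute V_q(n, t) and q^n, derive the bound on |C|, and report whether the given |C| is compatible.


V_q(n, t) = 577, q^n = 117649, Hamming bound = 203, |C| = 275 > bound (violated).

Step 1: Compute V_q(n, t) = Σ_{j=0}^2 C(n, j) (q−1)^j.
  j = 0: C(6,0)·(6)^0 = 1·1 = 1.
  j = 1: C(6,1)·(6)^1 = 6·6 = 36.
  j = 2: C(6,2)·(6)^2 = 15·36 = 540.
  V_q(n, t) = 1 + 36 + 540 = 577.
Step 2: q^n = 7^6 = 117649.
Step 3: Hamming bound ⌊q^n / V_q(n,t)⌋ = ⌊117649/577⌋ = 203.
Step 4: Compare |C| = 275 to 203: violated.
The claimed |C| lies above the Hamming bound, so no 7-ary code of length 6 with d ≥ 5 can have 275 codewords.


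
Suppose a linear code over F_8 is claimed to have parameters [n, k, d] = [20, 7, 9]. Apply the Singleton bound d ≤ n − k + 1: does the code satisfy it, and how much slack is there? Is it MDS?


Singleton RHS = n − k + 1 = 14, slack = 5, bound satisfied, not MDS.

Singleton bound: d ≤ n − k + 1.
Here n = 20, k = 7, so n − k + 1 = 14.
Given d = 9, check d ≤ 14: YES.
Slack = (n − k + 1) − d = 5.
The code is NOT MDS (slack = 5 > 0).
Description: the claimed parameters are [20, 7, 9]_8; such a code would be non-MDS.


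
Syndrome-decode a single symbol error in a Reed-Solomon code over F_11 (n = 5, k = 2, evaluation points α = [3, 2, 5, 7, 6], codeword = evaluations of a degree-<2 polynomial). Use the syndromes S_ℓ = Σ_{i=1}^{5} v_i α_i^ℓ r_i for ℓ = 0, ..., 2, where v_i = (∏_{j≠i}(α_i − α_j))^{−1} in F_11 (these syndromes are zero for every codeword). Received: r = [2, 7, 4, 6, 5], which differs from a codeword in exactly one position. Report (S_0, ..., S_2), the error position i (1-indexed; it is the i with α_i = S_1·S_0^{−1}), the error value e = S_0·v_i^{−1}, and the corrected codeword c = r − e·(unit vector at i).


S = (10, 9, 7), error at position 2, error magnitude e = 6, c = [2, 1, 4, 6, 5].

Step 1: column multipliers v_i = (∏_{j≠i}(α_i − α_j))^{−1} mod 11.
  i = 1 (α = 3): (3−2)(3−5)(3−7)(3−6) = 1·(−2)·(−4)·(−3) = −24 ≡ 9, so v_1 = 9^{−1} = 5 (mod 11).
  i = 2 (α = 2): (2−3)(2−5)(2−7)(2−6) = (−1)·(−3)·(−5)·(−4) = 60 ≡ 5, so v_2 = 5^{−1} = 9 (mod 11).
  i = 3 (α = 5): (5−3)(5−2)(5−7)(5−6) = 2·3·(−2)·(−1) = 12 ≡ 1, so v_3 = 1^{−1} = 1 (mod 11).
  i = 4 (α = 7): (7−3)(7−2)(7−5)(7−6) = 4·5·2·1 = 40 ≡ 7, so v_4 = 7^{−1} = 8 (mod 11).
  i = 5 (α = 6): (6−3)(6−2)(6−5)(6−7) = 3·4·1·(−1) = −12 ≡ 10, so v_5 = 10^{−1} = 10 (mod 11).
  v = [5, 9, 1, 8, 10].
Step 2: syndromes of r = [2, 7, 4, 6, 5] (all sums mod 11).
  S_0 = Σ v_i r_i = 5·2 + 9·7 + 1·4 + 8·6 + 10·5 = 175 ≡ 10.
  S_1 = Σ v_i α_i r_i = 5·3·2 + 9·2·7 + 1·5·4 + 8·7·6 + 10·6·5 = 812 ≡ 9.
  α_i^2 mod 11 = [9, 4, 3, 5, 3].
  S_2 = Σ v_i α_i^2 r_i = 5·9·2 + 9·4·7 + 1·3·4 + 8·5·6 + 10·3·5 = 744 ≡ 7.
  S = (10, 9, 7) ≠ 0, so r is not a codeword (an error is present).
Step 3: locate the error. For a single error e at position i, S_ℓ = v_i·e·α_i^ℓ, so α_err = S_1/S_0.
  S_0^{−1} = 10^{−1} = 10 (mod 11), so α_err = 9·10 = 90 ≡ 2 = α_2. Error position i = 2.
  Consistency check: S_2/S_1 = 7·5 = 35 ≡ 2 = α_err ✓ (single-error assumption holds).
Step 4: error magnitude e = S_0/v_2 = S_0·∏_{j≠2}(α_2 − α_j) = 10·5 = 50 ≡ 6 (mod 11).
Step 5: correct position 2: c_2 = r_2 − e = 7 − 6 ≡ 1 (mod 11). Hence c = [2, 1, 4, 6, 5].
  Check: interpolating c through the α_i gives m(x) = 10 + 1·x (degree < 2) with m(α_i) = c_i for every i, so c is indeed a codeword.


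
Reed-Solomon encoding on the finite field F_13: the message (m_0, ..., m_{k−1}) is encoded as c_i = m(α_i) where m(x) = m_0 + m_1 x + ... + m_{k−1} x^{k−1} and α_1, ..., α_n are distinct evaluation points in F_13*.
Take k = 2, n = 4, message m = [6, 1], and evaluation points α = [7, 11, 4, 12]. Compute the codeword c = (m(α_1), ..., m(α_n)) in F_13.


c = [0, 4, 10, 5]

Message polynomial: m(x) = 6 + 1·x (mod 13).
For each evaluation point α_i, compute m(α_i) mod 13:
  α_1 = 7: Horner steps 1 → 0, so m(7) = 0.
  α_2 = 11: Horner steps 1 → 4, so m(11) = 4.
  α_3 = 4: Horner steps 1 → 10, so m(4) = 10.
  α_4 = 12: Horner steps 1 → 5, so m(12) = 5.
Codeword c = [0, 4, 10, 5] ∈ F_13^4.


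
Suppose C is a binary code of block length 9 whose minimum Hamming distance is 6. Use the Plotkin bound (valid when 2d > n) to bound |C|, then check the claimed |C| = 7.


Plotkin bound M ≤ 4; given |C| = 7 > bound (violated).

Check applicability: 2d = 12, n = 9.
2d − n = 3 > 0, so Plotkin applies.
Compute d/(2d−n) = 6/3 ≈ 2.0000.
⌊d/(2d−n)⌋ = 2.
Plotkin bound: M ≤ 2·2 = 4.
Given |C| = 7, check: VIOLATED.
This |C| is above the Plotkin bound, so no binary code with n = 9, d = 6 and 7 codewords exists.


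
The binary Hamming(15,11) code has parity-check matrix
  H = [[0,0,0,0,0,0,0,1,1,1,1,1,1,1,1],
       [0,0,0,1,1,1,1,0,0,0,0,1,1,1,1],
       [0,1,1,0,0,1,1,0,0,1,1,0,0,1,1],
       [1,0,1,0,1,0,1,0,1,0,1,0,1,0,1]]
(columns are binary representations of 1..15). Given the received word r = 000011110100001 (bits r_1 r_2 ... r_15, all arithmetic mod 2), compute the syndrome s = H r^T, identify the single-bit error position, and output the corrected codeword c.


s = (1, 0, 0, 1)^T, error position = 9, corrected codeword c = 000011111100001

Compute s = H r^T mod 2 one row at a time:
  s_1 = 1 + 0 + 1 + 0 + 0 + 0 + 0 + 1 = 3 ≡ 1 (mod 2).
  s_2 = 0 + 1 + 1 + 1 + 0 + 0 + 0 + 1 = 4 ≡ 0 (mod 2).
  s_3 = 0 + 0 + 1 + 1 + 1 + 0 + 0 + 1 = 4 ≡ 0 (mod 2).
  s_4 = 0 + 0 + 1 + 1 + 0 + 0 + 0 + 1 = 3 ≡ 1 (mod 2).
s = (1, 0, 0, 1)^T — this equals column 9 of H (binary 1001), so error is at position 9.
Correct: flip bit 9 of r = 000011110100001 to get c = 000011111100001.


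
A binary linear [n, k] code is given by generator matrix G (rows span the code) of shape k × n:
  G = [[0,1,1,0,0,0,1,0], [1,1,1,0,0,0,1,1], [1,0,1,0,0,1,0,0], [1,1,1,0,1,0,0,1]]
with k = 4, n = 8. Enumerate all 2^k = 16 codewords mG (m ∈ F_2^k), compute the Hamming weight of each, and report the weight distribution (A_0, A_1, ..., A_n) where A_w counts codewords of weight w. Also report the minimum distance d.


Weight distribution: A_0 = 1, A_2 = 2, A_3 = 4, A_4 = 5, A_5 = 4. Minimum distance d = 2.

Enumerate all 2^4 = 16 messages m ∈ F_2^4.
For each, compute codeword c = mG in F_2^8, then tally its weight.
  m = 0000 → c = 00000000, weight = 0.
  m = 1000 → c = 01100010, weight = 3.
  m = 0100 → c = 11100011, weight = 5.
  m = 1100 → c = 10000001, weight = 2.
  m = 0010 → c = 10100100, weight = 3.
  m = 1010 → c = 11000110, weight = 4.
  m = 0110 → c = 01000111, weight = 4.
  m = 1110 → c = 00100101, weight = 3.
  m = 0001 → c = 11101001, weight = 5.
  m = 1001 → c = 10001011, weight = 4.
  m = 0101 → c = 00001010, weight = 2.
  m = 1101 → c = 01101000, weight = 3.
  m = 0011 → c = 01001101, weight = 4.
  m = 1011 → c = 00101111, weight = 5.
  m = 0111 → c = 10101110, weight = 5.
  m = 1111 → c = 11001100, weight = 4.
Tally weights:
  weight 0: 1 codewords.
  weight 2: 2 codewords.
  weight 3: 4 codewords.
  weight 4: 5 codewords.
  weight 5: 4 codewords.
Minimum distance d = smallest w > 0 with A_w > 0 = 2.
Sanity: Σ A_w = 16 = 2^4 = 16 ✓.


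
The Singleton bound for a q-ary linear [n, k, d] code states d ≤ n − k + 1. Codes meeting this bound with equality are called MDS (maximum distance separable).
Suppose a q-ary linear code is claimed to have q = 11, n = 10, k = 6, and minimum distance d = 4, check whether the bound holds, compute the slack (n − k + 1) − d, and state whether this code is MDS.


Singleton RHS = n − k + 1 = 5, slack = 1, bound satisfied, not MDS.

Singleton bound: d ≤ n − k + 1.
Here n = 10, k = 6, so n − k + 1 = 5.
Given d = 4, check d ≤ 5: YES.
Slack = (n − k + 1) − d = 1.
The code is NOT MDS (slack = 1 > 0).
Description: the claimed parameters are [10, 6, 4]_11; such a code would be non-MDS.


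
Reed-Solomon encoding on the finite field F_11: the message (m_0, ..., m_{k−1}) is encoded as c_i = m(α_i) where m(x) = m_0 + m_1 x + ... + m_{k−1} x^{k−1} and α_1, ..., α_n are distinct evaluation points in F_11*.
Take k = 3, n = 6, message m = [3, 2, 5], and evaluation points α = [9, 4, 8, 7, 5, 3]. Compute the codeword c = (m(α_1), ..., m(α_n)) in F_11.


c = [8, 3, 9, 9, 6, 10]

Message polynomial: m(x) = 3 + 2·x + 5·x^2 (mod 11).
For each evaluation point α_i, compute m(α_i) mod 11:
  α_1 = 9: Horner steps 5 → 3 → 8, so m(9) = 8.
  α_2 = 4: Horner steps 5 → 0 → 3, so m(4) = 3.
  α_3 = 8: Horner steps 5 → 9 → 9, so m(8) = 9.
  α_4 = 7: Horner steps 5 → 4 → 9, so m(7) = 9.
  α_5 = 5: Horner steps 5 → 5 → 6, so m(5) = 6.
  α_6 = 3: Horner steps 5 → 6 → 10, so m(3) = 10.
Codeword c = [8, 3, 9, 9, 6, 10] ∈ F_11^6.


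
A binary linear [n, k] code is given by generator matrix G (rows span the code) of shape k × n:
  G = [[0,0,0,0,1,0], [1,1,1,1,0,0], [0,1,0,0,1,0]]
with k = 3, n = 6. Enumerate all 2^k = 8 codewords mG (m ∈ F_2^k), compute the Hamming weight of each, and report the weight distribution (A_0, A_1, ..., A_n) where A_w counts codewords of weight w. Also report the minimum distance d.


Weight distribution: A_0 = 1, A_1 = 2, A_2 = 1, A_3 = 1, A_4 = 2, A_5 = 1. Minimum distance d = 1.

Enumerate all 2^3 = 8 messages m ∈ F_2^3.
For each, compute codeword c = mG in F_2^6, then tally its weight.
  m = 000 → c = 000000, weight = 0.
  m = 100 → c = 000010, weight = 1.
  m = 010 → c = 111100, weight = 4.
  m = 110 → c = 111110, weight = 5.
  m = 001 → c = 010010, weight = 2.
  m = 101 → c = 010000, weight = 1.
  m = 011 → c = 101110, weight = 4.
  m = 111 → c = 101100, weight = 3.
Tally weights:
  weight 0: 1 codewords.
  weight 1: 2 codewords.
  weight 2: 1 codewords.
  weight 3: 1 codewords.
  weight 4: 2 codewords.
  weight 5: 1 codewords.
Minimum distance d = smallest w > 0 with A_w > 0 = 1.
Sanity: Σ A_w = 8 = 2^3 = 8 ✓.


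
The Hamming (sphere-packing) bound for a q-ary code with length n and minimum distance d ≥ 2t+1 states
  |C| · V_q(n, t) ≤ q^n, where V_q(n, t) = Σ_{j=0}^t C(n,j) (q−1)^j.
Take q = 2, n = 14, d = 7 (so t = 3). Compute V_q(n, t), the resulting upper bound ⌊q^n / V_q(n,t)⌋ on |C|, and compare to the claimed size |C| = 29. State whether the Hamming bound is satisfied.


V_q(n, t) = 470, q^n = 16384, Hamming bound = 34, |C| = 29 ≤ bound (satisfied).

Step 1: Compute V_q(n, t) = Σ_{j=0}^3 C(n, j) (q−1)^j.
  j = 0: C(14,0)·(1)^0 = 1·1 = 1.
  j = 1: C(14,1)·(1)^1 = 14·1 = 14.
  j = 2: C(14,2)·(1)^2 = 91·1 = 91.
  j = 3: C(14,3)·(1)^3 = 364·1 = 364.
  V_q(n, t) = 1 + 14 + 91 + 364 = 470.
Step 2: q^n = 2^14 = 16384.
Step 3: Hamming bound ⌊q^n / V_q(n,t)⌋ = ⌊16384/470⌋ = 34.
Step 4: Compare |C| = 29 to 34: satisfied.
The claimed |C| lies below the Hamming bound.


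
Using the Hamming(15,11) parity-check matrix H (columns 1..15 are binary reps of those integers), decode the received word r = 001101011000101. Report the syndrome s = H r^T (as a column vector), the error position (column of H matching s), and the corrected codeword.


s = (0, 0, 1, 0)^T, error position = 2, corrected codeword c = 011101011000101

Compute s = H r^T mod 2 one row at a time:
  s_1 = 1 + 1 + 0 + 0 + 0 + 1 + 0 + 1 = 4 ≡ 0 (mod 2).
  s_2 = 1 + 0 + 1 + 0 + 0 + 1 + 0 + 1 = 4 ≡ 0 (mod 2).
  s_3 = 0 + 1 + 1 + 0 + 0 + 0 + 0 + 1 = 3 ≡ 1 (mod 2).
  s_4 = 0 + 1 + 0 + 0 + 1 + 0 + 1 + 1 = 4 ≡ 0 (mod 2).
s = (0, 0, 1, 0)^T — this equals column 2 of H (binary 0010), so error is at position 2.
Correct: flip bit 2 of r = 001101011000101 to get c = 011101011000101.


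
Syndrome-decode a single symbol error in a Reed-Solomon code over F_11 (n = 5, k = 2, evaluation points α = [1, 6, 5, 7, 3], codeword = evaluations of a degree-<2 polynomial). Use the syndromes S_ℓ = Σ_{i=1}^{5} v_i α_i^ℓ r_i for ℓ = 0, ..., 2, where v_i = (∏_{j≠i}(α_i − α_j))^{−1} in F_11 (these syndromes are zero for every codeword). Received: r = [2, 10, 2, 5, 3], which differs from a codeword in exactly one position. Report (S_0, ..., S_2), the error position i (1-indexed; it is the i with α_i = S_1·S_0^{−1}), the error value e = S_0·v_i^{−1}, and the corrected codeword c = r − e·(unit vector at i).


S = (4, 9, 1), error at position 3, error magnitude e = 9, c = [2, 10, 4, 5, 3].

Step 1: column multipliers v_i = (∏_{j≠i}(α_i − α_j))^{−1} mod 11.
  i = 1 (α = 1): (1−6)(1−5)(1−7)(1−3) = (−5)·(−4)·(−6)·(−2) = 240 ≡ 9, so v_1 = 9^{−1} = 5 (mod 11).
  i = 2 (α = 6): (6−1)(6−5)(6−7)(6−3) = 5·1·(−1)·3 = −15 ≡ 7, so v_2 = 7^{−1} = 8 (mod 11).
  i = 3 (α = 5): (5−1)(5−6)(5−7)(5−3) = 4·(−1)·(−2)·2 = 16 ≡ 5, so v_3 = 5^{−1} = 9 (mod 11).
  i = 4 (α = 7): (7−1)(7−6)(7−5)(7−3) = 6·1·2·4 = 48 ≡ 4, so v_4 = 4^{−1} = 3 (mod 11).
  i = 5 (α = 3): (3−1)(3−6)(3−5)(3−7) = 2·(−3)·(−2)·(−4) = −48 ≡ 7, so v_5 = 7^{−1} = 8 (mod 11).
  v = [5, 8, 9, 3, 8].
Step 2: syndromes of r = [2, 10, 2, 5, 3] (all sums mod 11).
  S_0 = Σ v_i r_i = 5·2 + 8·10 + 9·2 + 3·5 + 8·3 = 147 ≡ 4.
  S_1 = Σ v_i α_i r_i = 5·1·2 + 8·6·10 + 9·5·2 + 3·7·5 + 8·3·3 = 757 ≡ 9.
  α_i^2 mod 11 = [1, 3, 3, 5, 9].
  S_2 = Σ v_i α_i^2 r_i = 5·1·2 + 8·3·10 + 9·3·2 + 3·5·5 + 8·9·3 = 595 ≡ 1.
  S = (4, 9, 1) ≠ 0, so r is not a codeword (an error is present).
Step 3: locate the error. For a single error e at position i, S_ℓ = v_i·e·α_i^ℓ, so α_err = S_1/S_0.
  S_0^{−1} = 4^{−1} = 3 (mod 11), so α_err = 9·3 = 27 ≡ 5 = α_3. Error position i = 3.
  Consistency check: S_2/S_1 = 1·5 = 5 ≡ 5 = α_err ✓ (single-error assumption holds).
Step 4: error magnitude e = S_0/v_3 = S_0·∏_{j≠3}(α_3 − α_j) = 4·5 = 20 ≡ 9 (mod 11).
Step 5: correct position 3: c_3 = r_3 − e = 2 − 9 ≡ 4 (mod 11). Hence c = [2, 10, 4, 5, 3].
  Check: interpolating c through the α_i gives m(x) = 7 + 6·x (degree < 2) with m(α_i) = c_i for every i, so c is indeed a codeword.


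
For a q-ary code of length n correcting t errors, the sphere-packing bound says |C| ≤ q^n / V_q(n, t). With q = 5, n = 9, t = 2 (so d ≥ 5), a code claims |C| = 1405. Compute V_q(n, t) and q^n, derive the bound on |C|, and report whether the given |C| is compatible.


V_q(n, t) = 613, q^n = 1953125, Hamming bound = 3186, |C| = 1405 ≤ bound (satisfied).

Step 1: Compute V_q(n, t) = Σ_{j=0}^2 C(n, j) (q−1)^j.
  j = 0: C(9,0)·(4)^0 = 1·1 = 1.
  j = 1: C(9,1)·(4)^1 = 9·4 = 36.
  j = 2: C(9,2)·(4)^2 = 36·16 = 576.
  V_q(n, t) = 1 + 36 + 576 = 613.
Step 2: q^n = 5^9 = 1953125.
Step 3: Hamming bound ⌊q^n / V_q(n,t)⌋ = ⌊1953125/613⌋ = 3186.
Step 4: Compare |C| = 1405 to 3186: satisfied.
The claimed |C| lies below the Hamming bound.


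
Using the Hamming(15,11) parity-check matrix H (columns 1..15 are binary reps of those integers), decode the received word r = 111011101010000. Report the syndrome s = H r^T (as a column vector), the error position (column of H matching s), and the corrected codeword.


s = (0, 1, 1, 0)^T, error position = 6, corrected codeword c = 111010101010000

Compute s = H r^T mod 2 one row at a time:
  s_1 = 0 + 1 + 0 + 1 + 0 + 0 + 0 + 0 = 2 ≡ 0 (mod 2).
  s_2 = 0 + 1 + 1 + 1 + 0 + 0 + 0 + 0 = 3 ≡ 1 (mod 2).
  s_3 = 1 + 1 + 1 + 1 + 0 + 1 + 0 + 0 = 5 ≡ 1 (mod 2).
  s_4 = 1 + 1 + 1 + 1 + 1 + 1 + 0 + 0 = 6 ≡ 0 (mod 2).
s = (0, 1, 1, 0)^T — this equals column 6 of H (binary 0110), so error is at position 6.
Correct: flip bit 6 of r = 111011101010000 to get c = 111010101010000.


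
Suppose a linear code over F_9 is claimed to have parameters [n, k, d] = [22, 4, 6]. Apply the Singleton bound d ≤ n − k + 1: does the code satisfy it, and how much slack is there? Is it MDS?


Singleton RHS = n − k + 1 = 19, slack = 13, bound satisfied, not MDS.

Singleton bound: d ≤ n − k + 1.
Here n = 22, k = 4, so n − k + 1 = 19.
Given d = 6, check d ≤ 19: YES.
Slack = (n − k + 1) − d = 13.
The code is NOT MDS (slack = 13 > 0).
Description: the claimed parameters are [22, 4, 6]_9; such a code would be non-MDS.


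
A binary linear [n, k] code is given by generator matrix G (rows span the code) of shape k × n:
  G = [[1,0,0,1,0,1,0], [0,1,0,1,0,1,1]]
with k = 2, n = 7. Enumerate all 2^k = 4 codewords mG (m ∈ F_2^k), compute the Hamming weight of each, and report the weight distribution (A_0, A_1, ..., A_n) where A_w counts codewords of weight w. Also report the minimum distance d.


Weight distribution: A_0 = 1, A_3 = 2, A_4 = 1. Minimum distance d = 3.

Enumerate all 2^2 = 4 messages m ∈ F_2^2.
For each, compute codeword c = mG in F_2^7, then tally its weight.
  m = 00 → c = 0000000, weight = 0.
  m = 10 → c = 1001010, weight = 3.
  m = 01 → c = 0101011, weight = 4.
  m = 11 → c = 1100001, weight = 3.
Tally weights:
  weight 0: 1 codewords.
  weight 3: 2 codewords.
  weight 4: 1 codewords.
Minimum distance d = smallest w > 0 with A_w > 0 = 3.
Sanity: Σ A_w = 4 = 2^2 = 4 ✓.


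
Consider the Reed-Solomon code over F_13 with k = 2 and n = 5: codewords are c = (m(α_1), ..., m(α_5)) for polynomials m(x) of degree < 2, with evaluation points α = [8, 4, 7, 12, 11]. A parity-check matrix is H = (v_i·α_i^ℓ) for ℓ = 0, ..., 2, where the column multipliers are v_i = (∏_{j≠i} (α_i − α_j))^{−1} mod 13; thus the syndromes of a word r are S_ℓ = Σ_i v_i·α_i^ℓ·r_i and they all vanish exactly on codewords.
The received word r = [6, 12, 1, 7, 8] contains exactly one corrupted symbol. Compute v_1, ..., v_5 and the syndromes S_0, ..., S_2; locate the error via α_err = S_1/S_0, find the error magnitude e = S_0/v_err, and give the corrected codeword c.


S = (5, 8, 5), error at position 4, error magnitude e = 7, c = [6, 12, 1, 0, 8].

Step 1: column multipliers v_i = (∏_{j≠i}(α_i − α_j))^{−1} mod 13.
  i = 1 (α = 8): (8−4)(8−7)(8−12)(8−11) = 4·1·(−4)·(−3) = 48 ≡ 9, so v_1 = 9^{−1} = 3 (mod 13).
  i = 2 (α = 4): (4−8)(4−7)(4−12)(4−11) = (−4)·(−3)·(−8)·(−7) = 672 ≡ 9, so v_2 = 9^{−1} = 3 (mod 13).
  i = 3 (α = 7): (7−8)(7−4)(7−12)(7−11) = (−1)·3·(−5)·(−4) = −60 ≡ 5, so v_3 = 5^{−1} = 8 (mod 13).
  i = 4 (α = 12): (12−8)(12−4)(12−7)(12−11) = 4·8·5·1 = 160 ≡ 4, so v_4 = 4^{−1} = 10 (mod 13).
  i = 5 (α = 11): (11−8)(11−4)(11−7)(11−12) = 3·7·4·(−1) = −84 ≡ 7, so v_5 = 7^{−1} = 2 (mod 13).
  v = [3, 3, 8, 10, 2].
Step 2: syndromes of r = [6, 12, 1, 7, 8] (all sums mod 13).
  S_0 = Σ v_i r_i = 3·6 + 3·12 + 8·1 + 10·7 + 2·8 = 148 ≡ 5.
  S_1 = Σ v_i α_i r_i = 3·8·6 + 3·4·12 + 8·7·1 + 10·12·7 + 2·11·8 = 1360 ≡ 8.
  α_i^2 mod 13 = [12, 3, 10, 1, 4].
  S_2 = Σ v_i α_i^2 r_i = 3·12·6 + 3·3·12 + 8·10·1 + 10·1·7 + 2·4·8 = 538 ≡ 5.
  S = (5, 8, 5) ≠ 0, so r is not a codeword (an error is present).
Step 3: locate the error. For a single error e at position i, S_ℓ = v_i·e·α_i^ℓ, so α_err = S_1/S_0.
  S_0^{−1} = 5^{−1} = 8 (mod 13), so α_err = 8·8 = 64 ≡ 12 = α_4. Error position i = 4.
  Consistency check: S_2/S_1 = 5·5 = 25 ≡ 12 = α_err ✓ (single-error assumption holds).
Step 4: error magnitude e = S_0/v_4 = S_0·∏_{j≠4}(α_4 − α_j) = 5·4 = 20 ≡ 7 (mod 13).
Step 5: correct position 4: c_4 = r_4 − e = 7 − 7 ≡ 0 (mod 13). Hence c = [6, 12, 1, 0, 8].
  Check: interpolating c through the α_i gives m(x) = 5 + 5·x (degree < 2) with m(α_i) = c_i for every i, so c is indeed a codeword.
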